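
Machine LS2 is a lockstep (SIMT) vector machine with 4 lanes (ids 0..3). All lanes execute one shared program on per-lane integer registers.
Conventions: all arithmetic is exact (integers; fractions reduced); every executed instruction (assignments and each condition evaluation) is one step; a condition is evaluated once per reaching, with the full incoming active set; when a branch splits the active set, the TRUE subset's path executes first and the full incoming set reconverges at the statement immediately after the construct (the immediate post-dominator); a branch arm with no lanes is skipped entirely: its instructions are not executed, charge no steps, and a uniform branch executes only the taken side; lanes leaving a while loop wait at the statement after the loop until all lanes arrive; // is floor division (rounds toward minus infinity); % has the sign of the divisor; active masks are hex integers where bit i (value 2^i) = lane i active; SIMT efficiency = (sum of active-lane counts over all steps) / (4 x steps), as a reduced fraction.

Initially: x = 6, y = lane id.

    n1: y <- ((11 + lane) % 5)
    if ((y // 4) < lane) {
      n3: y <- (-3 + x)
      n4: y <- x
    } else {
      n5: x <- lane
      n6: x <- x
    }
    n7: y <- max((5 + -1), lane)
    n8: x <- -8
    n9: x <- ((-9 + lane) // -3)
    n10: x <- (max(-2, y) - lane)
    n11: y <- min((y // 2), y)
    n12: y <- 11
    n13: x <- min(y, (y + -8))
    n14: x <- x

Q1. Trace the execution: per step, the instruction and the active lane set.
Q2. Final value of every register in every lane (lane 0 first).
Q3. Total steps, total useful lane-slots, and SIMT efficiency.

step 0: y <- ((11 + lane) % 5)       0xf
step 1: eval ((y // 4) < lane)       0xf
step 2: y <- (-3 + x)                0xe
step 3: y <- x                       0xe
step 4: x <- lane                    0x1
step 5: x <- x                       0x1
step 6: y <- max((5 + -1), lane)     0xf
step 7: x <- -8                      0xf
step 8: x <- ((-9 + lane) // -3)     0xf
step 9: x <- (max(-2, y) - lane)     0xf
step 10: y <- min((y // 2), y)        0xf
step 11: y <- 11                      0xf
step 12: x <- min(y, (y + -8))        0xf
step 13: x <- x                       0xf

Answer: 14 steps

x: 3,3,3,3
y: 11,11,11,11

steps = 14; useful = 48; efficiency = 48/56 = 6/7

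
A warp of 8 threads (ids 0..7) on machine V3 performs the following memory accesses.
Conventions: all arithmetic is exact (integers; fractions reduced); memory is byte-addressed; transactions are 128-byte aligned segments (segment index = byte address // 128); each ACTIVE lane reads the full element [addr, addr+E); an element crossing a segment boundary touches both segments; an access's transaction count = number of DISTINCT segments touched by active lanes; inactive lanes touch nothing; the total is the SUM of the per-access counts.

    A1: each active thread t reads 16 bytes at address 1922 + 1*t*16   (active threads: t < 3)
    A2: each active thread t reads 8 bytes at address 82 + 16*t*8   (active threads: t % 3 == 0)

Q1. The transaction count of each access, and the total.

A1: 1 transaction
A2: 3 transactions

Answer: 1,3; total 4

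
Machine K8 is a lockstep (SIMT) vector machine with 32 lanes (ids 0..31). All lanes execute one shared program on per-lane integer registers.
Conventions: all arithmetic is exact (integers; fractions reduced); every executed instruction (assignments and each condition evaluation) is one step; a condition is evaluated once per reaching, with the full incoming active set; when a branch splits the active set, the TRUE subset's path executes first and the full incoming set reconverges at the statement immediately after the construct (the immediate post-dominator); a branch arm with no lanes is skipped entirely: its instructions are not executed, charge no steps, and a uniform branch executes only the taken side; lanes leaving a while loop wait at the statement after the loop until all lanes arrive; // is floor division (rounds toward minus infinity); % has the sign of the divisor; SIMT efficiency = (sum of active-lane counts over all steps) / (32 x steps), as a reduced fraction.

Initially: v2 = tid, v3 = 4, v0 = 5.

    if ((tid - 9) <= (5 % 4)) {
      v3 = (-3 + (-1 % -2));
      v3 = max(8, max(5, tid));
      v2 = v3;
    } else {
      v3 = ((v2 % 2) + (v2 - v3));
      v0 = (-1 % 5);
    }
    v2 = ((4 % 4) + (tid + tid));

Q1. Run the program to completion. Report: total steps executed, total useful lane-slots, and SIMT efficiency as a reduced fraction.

Answer: 7 steps, 139 useful, 139/224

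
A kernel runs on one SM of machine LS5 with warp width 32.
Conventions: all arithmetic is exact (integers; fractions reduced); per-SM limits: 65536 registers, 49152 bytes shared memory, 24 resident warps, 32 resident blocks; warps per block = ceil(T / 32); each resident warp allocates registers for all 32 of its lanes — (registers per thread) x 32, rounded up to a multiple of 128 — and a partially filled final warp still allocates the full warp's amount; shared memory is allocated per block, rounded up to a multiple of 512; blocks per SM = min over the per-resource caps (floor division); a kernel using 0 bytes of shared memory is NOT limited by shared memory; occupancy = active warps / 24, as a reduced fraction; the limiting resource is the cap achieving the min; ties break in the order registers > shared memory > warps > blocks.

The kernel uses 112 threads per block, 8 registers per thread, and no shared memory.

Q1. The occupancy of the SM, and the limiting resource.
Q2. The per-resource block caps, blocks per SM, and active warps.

Answer: occupancy 1, limited by warps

registers: 64 blocks
shared memory: no limit (kernel uses none)
warps: 6 blocks
blocks: 32 blocks

Answer: 6 blocks, 24 active warps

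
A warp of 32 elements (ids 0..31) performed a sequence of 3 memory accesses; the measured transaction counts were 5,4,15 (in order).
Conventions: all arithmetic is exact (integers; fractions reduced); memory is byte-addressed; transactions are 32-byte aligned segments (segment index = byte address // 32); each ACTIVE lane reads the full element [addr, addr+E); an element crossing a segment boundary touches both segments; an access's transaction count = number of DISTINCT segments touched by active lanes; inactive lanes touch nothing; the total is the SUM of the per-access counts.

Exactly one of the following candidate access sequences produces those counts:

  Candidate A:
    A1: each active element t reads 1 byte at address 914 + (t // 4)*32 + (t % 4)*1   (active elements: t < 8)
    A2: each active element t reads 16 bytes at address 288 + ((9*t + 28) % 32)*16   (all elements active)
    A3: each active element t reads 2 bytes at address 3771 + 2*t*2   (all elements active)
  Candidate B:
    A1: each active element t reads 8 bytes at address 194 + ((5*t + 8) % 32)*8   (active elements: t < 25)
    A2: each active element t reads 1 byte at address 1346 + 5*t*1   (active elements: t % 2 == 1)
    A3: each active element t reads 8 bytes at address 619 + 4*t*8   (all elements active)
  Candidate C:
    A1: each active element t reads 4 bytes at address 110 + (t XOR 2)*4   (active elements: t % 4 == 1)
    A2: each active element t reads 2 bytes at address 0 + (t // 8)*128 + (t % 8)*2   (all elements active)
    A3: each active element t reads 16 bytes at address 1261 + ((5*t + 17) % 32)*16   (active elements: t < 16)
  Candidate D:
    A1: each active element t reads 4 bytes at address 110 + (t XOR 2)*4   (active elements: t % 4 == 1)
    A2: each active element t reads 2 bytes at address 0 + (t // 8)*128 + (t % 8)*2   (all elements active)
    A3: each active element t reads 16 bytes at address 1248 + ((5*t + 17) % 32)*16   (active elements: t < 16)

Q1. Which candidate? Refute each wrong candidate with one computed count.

A: A1 gives 2 transactions, not 5
B: A1 gives 9 transactions, not 5
C: A3 gives 16 transactions, not 15
D: all counts match (5,4,15)

Answer: D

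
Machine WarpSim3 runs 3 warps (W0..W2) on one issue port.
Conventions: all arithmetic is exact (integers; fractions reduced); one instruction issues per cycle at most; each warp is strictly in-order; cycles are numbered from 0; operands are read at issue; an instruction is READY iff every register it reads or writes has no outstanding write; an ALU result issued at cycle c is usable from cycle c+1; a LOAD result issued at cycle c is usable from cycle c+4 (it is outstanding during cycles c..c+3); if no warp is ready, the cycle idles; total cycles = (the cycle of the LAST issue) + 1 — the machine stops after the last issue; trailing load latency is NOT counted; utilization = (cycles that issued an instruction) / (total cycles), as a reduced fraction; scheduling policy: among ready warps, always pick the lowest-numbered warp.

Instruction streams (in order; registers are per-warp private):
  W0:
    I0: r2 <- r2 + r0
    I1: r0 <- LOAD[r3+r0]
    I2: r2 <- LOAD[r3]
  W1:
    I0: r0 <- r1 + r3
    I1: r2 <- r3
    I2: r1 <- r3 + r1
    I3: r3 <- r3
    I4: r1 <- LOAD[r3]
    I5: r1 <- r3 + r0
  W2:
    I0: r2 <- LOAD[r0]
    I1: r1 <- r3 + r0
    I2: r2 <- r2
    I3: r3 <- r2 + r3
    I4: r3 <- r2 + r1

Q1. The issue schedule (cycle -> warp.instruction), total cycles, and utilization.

cycle 0: W0.I0
cycle 1: W0.I1
cycle 2: W0.I2
cycle 3: W1.I0
cycle 4: W1.I1
cycle 5: W1.I2
cycle 6: W1.I3
cycle 7: W1.I4
cycle 8: W2.I0
cycle 9: W2.I1
cycle 10: idle
cycle 11: W1.I5
cycle 12: W2.I2
cycle 13: W2.I3
cycle 14: W2.I4

Answer: 15 cycles, utilization 14/15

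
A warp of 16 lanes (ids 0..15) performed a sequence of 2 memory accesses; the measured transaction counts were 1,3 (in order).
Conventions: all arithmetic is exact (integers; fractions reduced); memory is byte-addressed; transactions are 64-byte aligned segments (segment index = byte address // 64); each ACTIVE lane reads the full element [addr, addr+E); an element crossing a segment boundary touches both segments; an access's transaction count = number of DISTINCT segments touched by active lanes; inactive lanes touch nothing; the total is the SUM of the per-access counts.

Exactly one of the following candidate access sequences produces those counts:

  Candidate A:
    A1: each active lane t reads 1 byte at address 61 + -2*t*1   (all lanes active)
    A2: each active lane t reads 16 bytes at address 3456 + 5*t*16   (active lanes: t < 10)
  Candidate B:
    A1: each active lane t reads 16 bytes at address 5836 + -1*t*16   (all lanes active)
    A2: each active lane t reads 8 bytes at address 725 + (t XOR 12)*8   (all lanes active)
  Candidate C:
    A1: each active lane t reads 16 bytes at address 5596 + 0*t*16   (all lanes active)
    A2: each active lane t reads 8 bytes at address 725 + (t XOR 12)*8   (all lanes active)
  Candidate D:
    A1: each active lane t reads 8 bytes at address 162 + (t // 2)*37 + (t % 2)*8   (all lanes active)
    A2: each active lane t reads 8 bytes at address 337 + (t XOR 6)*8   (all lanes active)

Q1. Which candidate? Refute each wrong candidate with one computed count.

A: A2 gives 10 transactions, not 3
B: A1 gives 5 transactions, not 1
D: A1 gives 5 transactions, not 1
C: all counts match (1,3)

Answer: C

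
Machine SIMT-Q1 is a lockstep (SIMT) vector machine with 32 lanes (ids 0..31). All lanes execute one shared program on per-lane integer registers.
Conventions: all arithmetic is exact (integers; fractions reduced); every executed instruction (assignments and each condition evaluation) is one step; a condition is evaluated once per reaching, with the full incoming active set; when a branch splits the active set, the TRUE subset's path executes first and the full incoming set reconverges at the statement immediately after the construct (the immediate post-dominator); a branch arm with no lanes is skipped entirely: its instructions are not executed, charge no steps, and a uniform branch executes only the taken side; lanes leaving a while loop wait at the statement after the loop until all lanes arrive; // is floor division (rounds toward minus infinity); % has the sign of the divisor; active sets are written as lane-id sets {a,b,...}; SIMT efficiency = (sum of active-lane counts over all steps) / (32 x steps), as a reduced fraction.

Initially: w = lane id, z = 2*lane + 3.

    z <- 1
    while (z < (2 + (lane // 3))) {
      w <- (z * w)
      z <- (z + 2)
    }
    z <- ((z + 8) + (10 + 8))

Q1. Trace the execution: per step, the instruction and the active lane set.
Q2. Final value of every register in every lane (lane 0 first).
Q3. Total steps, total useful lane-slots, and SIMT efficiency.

step 0: z <- 1                       {0,1,2,3,4,5,6,7,8,9,10,11,12,13,14,15,16,17,18,19,20,21,22,23,24,25,26,27,28,29,30,31}
step 1: eval (z < (2 + (lane // 3))) {0,1,2,3,4,5,6,7,8,9,10,11,12,13,14,15,16,17,18,19,20,21,22,23,24,25,26,27,28,29,30,31}
step 2: w <- (z * w)                 {0,1,2,3,4,5,6,7,8,9,10,11,12,13,14,15,16,17,18,19,20,21,22,23,24,25,26,27,28,29,30,31}
step 3: z <- (z + 2)                 {0,1,2,3,4,5,6,7,8,9,10,11,12,13,14,15,16,17,18,19,20,21,22,23,24,25,26,27,28,29,30,31}
step 4: eval (z < (2 + (lane // 3))) {0,1,2,3,4,5,6,7,8,9,10,11,12,13,14,15,16,17,18,19,20,21,22,23,24,25,26,27,28,29,30,31}
step 5: w <- (z * w)                 {6,7,8,9,10,11,12,13,14,15,16,17,18,19,20,21,22,23,24,25,26,27,28,29,30,31}
step 6: z <- (z + 2)                 {6,7,8,9,10,11,12,13,14,15,16,17,18,19,20,21,22,23,24,25,26,27,28,29,30,31}
step 7: eval (z < (2 + (lane // 3))) {6,7,8,9,10,11,12,13,14,15,16,17,18,19,20,21,22,23,24,25,26,27,28,29,30,31}
step 8: w <- (z * w)                 {12,13,14,15,16,17,18,19,20,21,22,23,24,25,26,27,28,29,30,31}
step 9: z <- (z + 2)                 {12,13,14,15,16,17,18,19,20,21,22,23,24,25,26,27,28,29,30,31}
step 10: eval (z < (2 + (lane // 3))) {12,13,14,15,16,17,18,19,20,21,22,23,24,25,26,27,28,29,30,31}
step 11: w <- (z * w)                 {18,19,20,21,22,23,24,25,26,27,28,29,30,31}
step 12: z <- (z + 2)                 {18,19,20,21,22,23,24,25,26,27,28,29,30,31}
step 13: eval (z < (2 + (lane // 3))) {18,19,20,21,22,23,24,25,26,27,28,29,30,31}
step 14: w <- (z * w)                 {24,25,26,27,28,29,30,31}
step 15: z <- (z + 2)                 {24,25,26,27,28,29,30,31}
step 16: eval (z < (2 + (lane // 3))) {24,25,26,27,28,29,30,31}
step 17: w <- (z * w)                 {30,31}
step 18: z <- (z + 2)                 {30,31}
step 19: eval (z < (2 + (lane // 3))) {30,31}
step 20: z <- ((z + 8) + (10 + 8))    {0,1,2,3,4,5,6,7,8,9,10,11,12,13,14,15,16,17,18,19,20,21,22,23,24,25,26,27,28,29,30,31}

Answer: 21 steps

w: 0,1,2,3,4,5,18,21,24,27,30,33,180,195,210,225,240,255,1890,1995,2100,2205,2310,2415,22680,23625,24570,25515,26460,27405,311850,322245
z: 29,29,29,29,29,29,31,31,31,31,31,31,33,33,33,33,33,33,35,35,35,35,35,35,37,37,37,37,37,37,39,39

steps = 21; useful = 402; efficiency = 402/672 = 67/112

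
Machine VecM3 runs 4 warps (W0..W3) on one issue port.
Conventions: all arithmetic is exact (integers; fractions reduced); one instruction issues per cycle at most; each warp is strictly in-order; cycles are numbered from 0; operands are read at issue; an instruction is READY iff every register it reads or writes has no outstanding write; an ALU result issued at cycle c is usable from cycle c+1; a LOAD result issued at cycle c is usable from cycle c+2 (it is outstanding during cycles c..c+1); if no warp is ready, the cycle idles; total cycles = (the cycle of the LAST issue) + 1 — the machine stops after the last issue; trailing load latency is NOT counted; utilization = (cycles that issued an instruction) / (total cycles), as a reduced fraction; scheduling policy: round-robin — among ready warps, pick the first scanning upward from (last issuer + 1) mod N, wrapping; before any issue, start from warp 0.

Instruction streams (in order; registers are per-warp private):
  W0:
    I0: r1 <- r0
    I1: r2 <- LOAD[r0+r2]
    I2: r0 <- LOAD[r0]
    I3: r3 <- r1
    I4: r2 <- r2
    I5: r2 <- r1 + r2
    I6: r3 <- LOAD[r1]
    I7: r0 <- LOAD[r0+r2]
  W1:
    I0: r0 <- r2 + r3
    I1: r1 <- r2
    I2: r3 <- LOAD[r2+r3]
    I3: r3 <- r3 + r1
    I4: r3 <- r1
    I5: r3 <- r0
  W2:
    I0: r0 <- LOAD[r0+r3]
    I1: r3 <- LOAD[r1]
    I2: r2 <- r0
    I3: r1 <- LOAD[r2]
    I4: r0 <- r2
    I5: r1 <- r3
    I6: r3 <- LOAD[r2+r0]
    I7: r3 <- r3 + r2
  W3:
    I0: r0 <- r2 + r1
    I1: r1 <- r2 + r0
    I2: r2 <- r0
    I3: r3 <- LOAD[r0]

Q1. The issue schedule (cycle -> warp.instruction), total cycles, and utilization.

cycle 0: W0.I0
cycle 1: W1.I0
cycle 2: W2.I0
cycle 3: W3.I0
cycle 4: W0.I1
cycle 5: W1.I1
cycle 6: W2.I1
cycle 7: W3.I1
cycle 8: W0.I2
cycle 9: W1.I2
cycle 10: W2.I2
cycle 11: W3.I2
cycle 12: W0.I3
cycle 13: W1.I3
cycle 14: W2.I3
cycle 15: W3.I3
cycle 16: W0.I4
cycle 17: W1.I4
cycle 18: W2.I4
cycle 19: W0.I5
cycle 20: W1.I5
cycle 21: W2.I5
cycle 22: W0.I6
cycle 23: W2.I6
cycle 24: W0.I7
cycle 25: W2.I7

Answer: 26 cycles, utilization 1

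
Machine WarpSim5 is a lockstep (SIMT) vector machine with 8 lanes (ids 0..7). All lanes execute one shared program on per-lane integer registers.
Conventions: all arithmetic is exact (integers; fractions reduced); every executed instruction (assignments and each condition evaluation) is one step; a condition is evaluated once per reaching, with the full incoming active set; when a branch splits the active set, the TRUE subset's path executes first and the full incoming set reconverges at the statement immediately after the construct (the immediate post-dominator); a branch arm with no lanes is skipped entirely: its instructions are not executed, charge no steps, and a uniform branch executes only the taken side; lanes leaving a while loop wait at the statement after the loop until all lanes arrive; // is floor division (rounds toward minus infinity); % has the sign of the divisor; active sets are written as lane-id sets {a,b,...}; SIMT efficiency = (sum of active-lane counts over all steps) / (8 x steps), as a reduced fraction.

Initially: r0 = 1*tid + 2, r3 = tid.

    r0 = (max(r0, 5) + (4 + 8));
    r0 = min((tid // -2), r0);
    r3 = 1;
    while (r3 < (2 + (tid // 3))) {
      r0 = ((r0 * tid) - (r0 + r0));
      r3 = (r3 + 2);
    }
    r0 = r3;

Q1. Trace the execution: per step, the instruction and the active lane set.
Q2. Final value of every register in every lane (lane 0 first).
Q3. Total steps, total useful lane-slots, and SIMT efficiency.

step 0: r0 <- (max(r0, 5) + (4 + 8)) {0,1,2,3,4,5,6,7}
step 1: r0 <- min((tid // -2), r0)   {0,1,2,3,4,5,6,7}
step 2: r3 <- 1                      {0,1,2,3,4,5,6,7}
step 3: eval (r3 < (2 + (tid // 3))) {0,1,2,3,4,5,6,7}
step 4: r0 <- ((r0 * tid) - (r0 + r0)) {0,1,2,3,4,5,6,7}
step 5: r3 <- (r3 + 2)               {0,1,2,3,4,5,6,7}
step 6: eval (r3 < (2 + (tid // 3))) {0,1,2,3,4,5,6,7}
step 7: r0 <- ((r0 * tid) - (r0 + r0)) {6,7}
step 8: r3 <- (r3 + 2)               {6,7}
step 9: eval (r3 < (2 + (tid // 3))) {6,7}
step 10: r0 <- r3                     {0,1,2,3,4,5,6,7}

Answer: 11 steps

r0: 3,3,3,3,3,3,5,5
r3: 3,3,3,3,3,3,5,5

steps = 11; useful = 70; efficiency = 70/88 = 35/44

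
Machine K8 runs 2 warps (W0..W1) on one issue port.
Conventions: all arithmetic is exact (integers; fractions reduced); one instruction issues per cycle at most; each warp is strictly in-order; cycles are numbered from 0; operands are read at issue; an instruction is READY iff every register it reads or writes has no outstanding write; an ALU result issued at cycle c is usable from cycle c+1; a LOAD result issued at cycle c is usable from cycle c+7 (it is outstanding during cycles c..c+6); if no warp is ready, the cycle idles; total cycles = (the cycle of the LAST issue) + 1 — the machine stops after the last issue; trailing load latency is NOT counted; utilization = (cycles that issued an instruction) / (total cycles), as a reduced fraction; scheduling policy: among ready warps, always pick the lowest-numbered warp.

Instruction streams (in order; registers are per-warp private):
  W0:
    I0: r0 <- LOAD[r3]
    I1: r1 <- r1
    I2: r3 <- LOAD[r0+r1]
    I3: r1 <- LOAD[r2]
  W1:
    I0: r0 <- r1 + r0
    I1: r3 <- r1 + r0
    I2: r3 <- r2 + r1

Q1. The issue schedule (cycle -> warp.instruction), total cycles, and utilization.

cycle 0: W0.I0
cycle 1: W0.I1
cycle 2: W1.I0
cycle 3: W1.I1
cycle 4: W1.I2
cycle 5: idle
cycle 6: idle
cycle 7: W0.I2
cycle 8: W0.I3

Answer: 9 cycles, utilization 7/9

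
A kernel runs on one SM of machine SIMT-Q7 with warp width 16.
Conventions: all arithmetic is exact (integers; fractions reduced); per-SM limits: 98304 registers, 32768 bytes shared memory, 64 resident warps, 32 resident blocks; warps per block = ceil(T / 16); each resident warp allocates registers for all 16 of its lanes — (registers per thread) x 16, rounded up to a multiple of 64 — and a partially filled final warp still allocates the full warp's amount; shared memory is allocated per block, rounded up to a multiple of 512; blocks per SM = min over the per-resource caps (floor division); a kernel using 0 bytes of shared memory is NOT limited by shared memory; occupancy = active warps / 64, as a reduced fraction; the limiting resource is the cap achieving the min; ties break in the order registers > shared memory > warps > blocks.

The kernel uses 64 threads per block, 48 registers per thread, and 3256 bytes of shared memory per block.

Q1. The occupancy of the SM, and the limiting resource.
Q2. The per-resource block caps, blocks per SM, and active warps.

Answer: occupancy 9/16, limited by shared memory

registers: 32 blocks
shared memory: 9 blocks
warps: 16 blocks
blocks: 32 blocks

Answer: 9 blocks, 36 active warps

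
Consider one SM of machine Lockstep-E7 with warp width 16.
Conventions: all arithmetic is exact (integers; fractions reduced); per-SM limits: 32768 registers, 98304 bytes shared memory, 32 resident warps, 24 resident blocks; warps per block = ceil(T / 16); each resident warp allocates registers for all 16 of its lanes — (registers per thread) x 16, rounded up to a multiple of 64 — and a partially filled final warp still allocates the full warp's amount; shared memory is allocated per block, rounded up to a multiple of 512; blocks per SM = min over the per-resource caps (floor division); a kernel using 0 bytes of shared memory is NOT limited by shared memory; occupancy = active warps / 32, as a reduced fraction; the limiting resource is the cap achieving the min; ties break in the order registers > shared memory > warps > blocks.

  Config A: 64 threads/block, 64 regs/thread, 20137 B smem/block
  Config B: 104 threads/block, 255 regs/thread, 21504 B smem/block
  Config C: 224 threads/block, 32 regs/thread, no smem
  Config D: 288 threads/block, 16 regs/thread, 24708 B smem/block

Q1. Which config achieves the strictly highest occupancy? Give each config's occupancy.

occupancies: A 1/2, B 7/32, C 7/8, D 9/16

Answer: C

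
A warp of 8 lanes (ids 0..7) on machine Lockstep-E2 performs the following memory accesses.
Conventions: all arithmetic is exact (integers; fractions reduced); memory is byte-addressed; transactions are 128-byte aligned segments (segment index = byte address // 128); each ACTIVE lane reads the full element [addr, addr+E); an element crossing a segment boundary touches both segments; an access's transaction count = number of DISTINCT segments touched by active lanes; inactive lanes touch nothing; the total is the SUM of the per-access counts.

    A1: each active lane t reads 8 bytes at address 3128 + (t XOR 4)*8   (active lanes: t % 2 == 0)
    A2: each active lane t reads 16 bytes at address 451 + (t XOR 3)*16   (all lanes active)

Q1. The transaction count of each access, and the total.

A1: 1 transaction
A2: 2 transactions

Answer: 1,2; total 3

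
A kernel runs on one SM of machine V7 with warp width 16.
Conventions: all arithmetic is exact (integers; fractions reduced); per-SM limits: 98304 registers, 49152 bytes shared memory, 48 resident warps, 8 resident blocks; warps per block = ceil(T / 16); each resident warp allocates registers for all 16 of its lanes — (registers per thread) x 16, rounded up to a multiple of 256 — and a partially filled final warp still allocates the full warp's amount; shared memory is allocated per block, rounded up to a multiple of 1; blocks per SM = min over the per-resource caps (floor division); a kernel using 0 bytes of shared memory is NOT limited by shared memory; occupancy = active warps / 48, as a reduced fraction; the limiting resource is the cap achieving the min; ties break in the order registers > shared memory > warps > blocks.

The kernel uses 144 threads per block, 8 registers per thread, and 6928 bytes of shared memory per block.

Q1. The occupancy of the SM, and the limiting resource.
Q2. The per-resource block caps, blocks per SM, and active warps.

Answer: occupancy 15/16, limited by warps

registers: 42 blocks
shared memory: 7 blocks
warps: 5 blocks
blocks: 8 blocks

Answer: 5 blocks, 45 active warps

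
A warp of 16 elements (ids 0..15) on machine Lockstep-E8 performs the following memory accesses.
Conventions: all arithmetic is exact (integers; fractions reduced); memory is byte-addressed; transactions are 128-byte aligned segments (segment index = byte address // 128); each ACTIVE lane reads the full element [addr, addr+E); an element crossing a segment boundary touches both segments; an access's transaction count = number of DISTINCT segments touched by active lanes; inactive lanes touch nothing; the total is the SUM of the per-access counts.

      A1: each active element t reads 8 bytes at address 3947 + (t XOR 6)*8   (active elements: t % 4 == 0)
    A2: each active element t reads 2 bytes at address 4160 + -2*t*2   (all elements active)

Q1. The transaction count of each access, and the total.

A1: 2 transactions
A2: 1 transaction

Answer: 2,1; total 3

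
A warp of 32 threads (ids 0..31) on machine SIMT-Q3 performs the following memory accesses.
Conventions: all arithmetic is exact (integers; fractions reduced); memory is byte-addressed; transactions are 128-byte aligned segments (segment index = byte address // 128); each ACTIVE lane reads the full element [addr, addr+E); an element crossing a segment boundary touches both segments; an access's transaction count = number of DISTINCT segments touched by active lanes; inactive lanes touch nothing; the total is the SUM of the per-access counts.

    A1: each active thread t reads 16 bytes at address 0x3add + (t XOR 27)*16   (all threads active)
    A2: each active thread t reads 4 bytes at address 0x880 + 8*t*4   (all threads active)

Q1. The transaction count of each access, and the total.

A1: 5 transactions
A2: 8 transactions

Answer: 5,8; total 13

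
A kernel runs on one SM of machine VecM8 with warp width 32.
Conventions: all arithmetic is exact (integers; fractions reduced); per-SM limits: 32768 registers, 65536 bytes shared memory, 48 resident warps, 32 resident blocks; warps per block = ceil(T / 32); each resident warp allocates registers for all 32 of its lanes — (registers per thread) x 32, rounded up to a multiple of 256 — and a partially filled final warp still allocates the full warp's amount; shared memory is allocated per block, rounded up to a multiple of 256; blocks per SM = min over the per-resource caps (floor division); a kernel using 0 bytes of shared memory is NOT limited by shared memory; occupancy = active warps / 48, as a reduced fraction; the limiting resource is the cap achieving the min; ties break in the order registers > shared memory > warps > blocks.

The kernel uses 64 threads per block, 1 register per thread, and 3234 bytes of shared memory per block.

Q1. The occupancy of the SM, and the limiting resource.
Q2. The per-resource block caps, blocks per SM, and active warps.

Answer: occupancy 19/24, limited by shared memory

registers: 64 blocks
shared memory: 19 blocks
warps: 24 blocks
blocks: 32 blocks

Answer: 19 blocks, 38 active warps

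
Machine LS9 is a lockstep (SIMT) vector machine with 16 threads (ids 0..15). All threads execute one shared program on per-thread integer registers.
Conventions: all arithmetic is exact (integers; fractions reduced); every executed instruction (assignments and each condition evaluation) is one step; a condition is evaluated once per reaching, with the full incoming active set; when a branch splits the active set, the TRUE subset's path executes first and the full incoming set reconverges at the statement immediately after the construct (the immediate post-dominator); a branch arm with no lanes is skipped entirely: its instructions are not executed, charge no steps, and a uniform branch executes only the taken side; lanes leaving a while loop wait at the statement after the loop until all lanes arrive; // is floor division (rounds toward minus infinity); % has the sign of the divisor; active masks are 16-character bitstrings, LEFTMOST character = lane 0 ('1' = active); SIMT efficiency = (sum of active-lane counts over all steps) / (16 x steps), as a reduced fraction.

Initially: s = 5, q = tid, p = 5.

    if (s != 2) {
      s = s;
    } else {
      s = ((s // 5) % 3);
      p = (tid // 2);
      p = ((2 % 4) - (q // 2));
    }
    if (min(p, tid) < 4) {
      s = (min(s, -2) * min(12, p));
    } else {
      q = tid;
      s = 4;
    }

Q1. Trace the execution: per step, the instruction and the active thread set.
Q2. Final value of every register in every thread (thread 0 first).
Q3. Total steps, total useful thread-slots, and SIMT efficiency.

step 0: eval (s != 2)                1111111111111111
step 1: s <- s                       1111111111111111
step 2: eval (min(p, tid) < 4)       1111111111111111
step 3: s <- (min(s, -2) * min(12, p)) 1111000000000000
step 4: q <- tid                     0000111111111111
step 5: s <- 4                       0000111111111111

Answer: 6 steps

s: -10,-10,-10,-10,4,4,4,4,4,4,4,4,4,4,4,4
q: 0,1,2,3,4,5,6,7,8,9,10,11,12,13,14,15
p: 5,5,5,5,5,5,5,5,5,5,5,5,5,5,5,5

steps = 6; useful = 76; efficiency = 76/96 = 19/24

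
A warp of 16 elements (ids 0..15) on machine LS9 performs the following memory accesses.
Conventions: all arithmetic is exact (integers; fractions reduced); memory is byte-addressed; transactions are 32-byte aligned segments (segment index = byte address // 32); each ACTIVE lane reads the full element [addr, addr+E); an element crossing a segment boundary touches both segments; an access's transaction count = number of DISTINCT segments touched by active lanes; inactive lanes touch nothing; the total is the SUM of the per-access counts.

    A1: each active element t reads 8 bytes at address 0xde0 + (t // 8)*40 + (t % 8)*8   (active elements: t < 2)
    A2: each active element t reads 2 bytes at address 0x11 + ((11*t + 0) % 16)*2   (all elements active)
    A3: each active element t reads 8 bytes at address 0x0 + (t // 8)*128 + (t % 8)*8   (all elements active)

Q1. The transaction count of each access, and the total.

A1: 1 transaction
A2: 2 transactions
A3: 4 transactions

Answer: 1,2,4; total 7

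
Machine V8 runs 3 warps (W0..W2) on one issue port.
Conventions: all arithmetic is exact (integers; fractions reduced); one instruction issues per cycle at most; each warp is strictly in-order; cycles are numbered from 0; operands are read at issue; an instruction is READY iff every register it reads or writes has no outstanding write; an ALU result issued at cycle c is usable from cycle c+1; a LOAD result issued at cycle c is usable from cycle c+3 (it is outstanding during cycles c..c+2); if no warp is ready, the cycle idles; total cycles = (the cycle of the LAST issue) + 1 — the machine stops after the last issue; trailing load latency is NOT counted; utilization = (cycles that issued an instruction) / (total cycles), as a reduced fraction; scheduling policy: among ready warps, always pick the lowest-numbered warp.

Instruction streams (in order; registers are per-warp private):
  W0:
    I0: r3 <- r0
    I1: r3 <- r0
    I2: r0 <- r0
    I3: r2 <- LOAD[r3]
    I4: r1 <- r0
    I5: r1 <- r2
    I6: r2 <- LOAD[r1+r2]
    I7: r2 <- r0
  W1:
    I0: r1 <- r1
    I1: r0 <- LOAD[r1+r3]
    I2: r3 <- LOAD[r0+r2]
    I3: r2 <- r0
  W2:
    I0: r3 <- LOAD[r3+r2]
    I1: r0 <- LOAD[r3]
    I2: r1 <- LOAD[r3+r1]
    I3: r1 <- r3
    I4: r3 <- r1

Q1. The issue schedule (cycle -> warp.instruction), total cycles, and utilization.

cycle 0: W0.I0
cycle 1: W0.I1
cycle 2: W0.I2
cycle 3: W0.I3
cycle 4: W0.I4
cycle 5: W1.I0
cycle 6: W0.I5
cycle 7: W0.I6
cycle 8: W1.I1
cycle 9: W2.I0
cycle 10: W0.I7
cycle 11: W1.I2
cycle 12: W1.I3
cycle 13: W2.I1
cycle 14: W2.I2
cycle 15: idle
cycle 16: idle
cycle 17: W2.I3
cycle 18: W2.I4

Answer: 19 cycles, utilization 17/19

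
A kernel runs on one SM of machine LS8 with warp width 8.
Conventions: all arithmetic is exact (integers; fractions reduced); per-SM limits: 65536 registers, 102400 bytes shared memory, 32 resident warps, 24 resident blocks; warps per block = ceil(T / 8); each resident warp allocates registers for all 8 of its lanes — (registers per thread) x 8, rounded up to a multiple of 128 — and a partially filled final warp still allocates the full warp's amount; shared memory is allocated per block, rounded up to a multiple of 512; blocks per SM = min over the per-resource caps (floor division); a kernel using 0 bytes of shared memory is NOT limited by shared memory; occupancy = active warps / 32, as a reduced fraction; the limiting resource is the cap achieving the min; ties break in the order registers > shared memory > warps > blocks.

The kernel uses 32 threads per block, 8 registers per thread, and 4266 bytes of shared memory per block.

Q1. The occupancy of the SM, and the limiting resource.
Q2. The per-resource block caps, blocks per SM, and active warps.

Answer: occupancy 1, limited by warps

registers: 128 blocks
shared memory: 22 blocks
warps: 8 blocks
blocks: 24 blocks

Answer: 8 blocks, 32 active warps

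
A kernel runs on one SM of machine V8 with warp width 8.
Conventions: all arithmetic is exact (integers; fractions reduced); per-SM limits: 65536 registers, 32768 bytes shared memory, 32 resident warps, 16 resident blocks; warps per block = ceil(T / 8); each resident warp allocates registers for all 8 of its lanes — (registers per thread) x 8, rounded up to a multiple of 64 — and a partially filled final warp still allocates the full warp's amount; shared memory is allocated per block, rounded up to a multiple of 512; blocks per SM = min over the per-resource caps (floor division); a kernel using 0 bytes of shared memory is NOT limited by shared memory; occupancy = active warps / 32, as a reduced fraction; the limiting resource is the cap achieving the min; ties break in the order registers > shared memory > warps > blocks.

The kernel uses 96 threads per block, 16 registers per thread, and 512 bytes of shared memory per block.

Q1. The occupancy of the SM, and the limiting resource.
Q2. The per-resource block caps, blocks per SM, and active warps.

Answer: occupancy 3/4, limited by warps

registers: 42 blocks
shared memory: 64 blocks
warps: 2 blocks
blocks: 16 blocks

Answer: 2 blocks, 24 active warps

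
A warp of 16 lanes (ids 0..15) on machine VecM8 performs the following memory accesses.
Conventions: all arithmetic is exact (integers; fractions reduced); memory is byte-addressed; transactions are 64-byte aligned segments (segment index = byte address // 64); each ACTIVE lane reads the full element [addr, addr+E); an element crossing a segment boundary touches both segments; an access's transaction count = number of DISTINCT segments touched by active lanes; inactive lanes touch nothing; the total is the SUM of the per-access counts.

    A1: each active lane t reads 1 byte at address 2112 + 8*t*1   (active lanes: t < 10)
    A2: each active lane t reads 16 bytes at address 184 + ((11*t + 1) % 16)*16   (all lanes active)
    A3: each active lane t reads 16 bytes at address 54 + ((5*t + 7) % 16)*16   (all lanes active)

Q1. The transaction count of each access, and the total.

A1: 2 transactions
A2: 5 transactions
A3: 5 transactions

Answer: 2,5,5; total 12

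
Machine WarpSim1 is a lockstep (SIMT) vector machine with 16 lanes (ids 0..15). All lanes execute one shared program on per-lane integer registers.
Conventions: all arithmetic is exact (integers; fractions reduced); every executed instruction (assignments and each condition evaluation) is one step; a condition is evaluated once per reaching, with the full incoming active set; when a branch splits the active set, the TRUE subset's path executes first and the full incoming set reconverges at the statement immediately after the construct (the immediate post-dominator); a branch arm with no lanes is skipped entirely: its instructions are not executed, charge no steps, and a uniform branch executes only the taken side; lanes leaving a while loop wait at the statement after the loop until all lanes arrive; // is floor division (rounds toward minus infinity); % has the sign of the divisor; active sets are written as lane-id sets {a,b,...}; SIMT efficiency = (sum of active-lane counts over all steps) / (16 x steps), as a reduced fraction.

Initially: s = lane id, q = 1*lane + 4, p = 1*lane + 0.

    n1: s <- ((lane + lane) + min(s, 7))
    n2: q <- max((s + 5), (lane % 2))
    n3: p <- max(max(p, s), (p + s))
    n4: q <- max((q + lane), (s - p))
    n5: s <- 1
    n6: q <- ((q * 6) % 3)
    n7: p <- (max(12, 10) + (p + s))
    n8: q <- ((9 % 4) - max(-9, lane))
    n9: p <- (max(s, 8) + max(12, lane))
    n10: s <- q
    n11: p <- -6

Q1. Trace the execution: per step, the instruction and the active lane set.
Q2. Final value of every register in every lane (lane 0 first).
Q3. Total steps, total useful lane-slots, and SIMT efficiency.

step 0: s <- ((lane + lane) + min(s, 7)) {0,1,2,3,4,5,6,7,8,9,10,11,12,13,14,15}
step 1: q <- max((s + 5), (lane % 2)) {0,1,2,3,4,5,6,7,8,9,10,11,12,13,14,15}
step 2: p <- max(max(p, s), (p + s)) {0,1,2,3,4,5,6,7,8,9,10,11,12,13,14,15}
step 3: q <- max((q + lane), (s - p)) {0,1,2,3,4,5,6,7,8,9,10,11,12,13,14,15}
step 4: s <- 1                       {0,1,2,3,4,5,6,7,8,9,10,11,12,13,14,15}
step 5: q <- ((q * 6) % 3)           {0,1,2,3,4,5,6,7,8,9,10,11,12,13,14,15}
step 6: p <- (max(12, 10) + (p + s)) {0,1,2,3,4,5,6,7,8,9,10,11,12,13,14,15}
step 7: q <- ((9 % 4) - max(-9, lane)) {0,1,2,3,4,5,6,7,8,9,10,11,12,13,14,15}
step 8: p <- (max(s, 8) + max(12, lane)) {0,1,2,3,4,5,6,7,8,9,10,11,12,13,14,15}
step 9: s <- q                       {0,1,2,3,4,5,6,7,8,9,10,11,12,13,14,15}
step 10: p <- -6                      {0,1,2,3,4,5,6,7,8,9,10,11,12,13,14,15}

Answer: 11 steps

s: 1,0,-1,-2,-3,-4,-5,-6,-7,-8,-9,-10,-11,-12,-13,-14
q: 1,0,-1,-2,-3,-4,-5,-6,-7,-8,-9,-10,-11,-12,-13,-14
p: -6,-6,-6,-6,-6,-6,-6,-6,-6,-6,-6,-6,-6,-6,-6,-6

steps = 11; useful = 176; efficiency = 176/176 = 1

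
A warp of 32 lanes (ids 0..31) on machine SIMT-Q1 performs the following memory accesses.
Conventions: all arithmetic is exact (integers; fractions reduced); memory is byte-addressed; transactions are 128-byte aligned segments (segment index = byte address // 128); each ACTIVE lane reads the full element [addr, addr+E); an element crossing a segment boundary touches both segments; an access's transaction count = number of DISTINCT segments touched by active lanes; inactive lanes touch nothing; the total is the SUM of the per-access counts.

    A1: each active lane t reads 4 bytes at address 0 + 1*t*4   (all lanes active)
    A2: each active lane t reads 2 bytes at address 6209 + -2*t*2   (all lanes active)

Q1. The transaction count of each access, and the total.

A1: 1 transaction
A2: 2 transactions

Answer: 1,2; total 3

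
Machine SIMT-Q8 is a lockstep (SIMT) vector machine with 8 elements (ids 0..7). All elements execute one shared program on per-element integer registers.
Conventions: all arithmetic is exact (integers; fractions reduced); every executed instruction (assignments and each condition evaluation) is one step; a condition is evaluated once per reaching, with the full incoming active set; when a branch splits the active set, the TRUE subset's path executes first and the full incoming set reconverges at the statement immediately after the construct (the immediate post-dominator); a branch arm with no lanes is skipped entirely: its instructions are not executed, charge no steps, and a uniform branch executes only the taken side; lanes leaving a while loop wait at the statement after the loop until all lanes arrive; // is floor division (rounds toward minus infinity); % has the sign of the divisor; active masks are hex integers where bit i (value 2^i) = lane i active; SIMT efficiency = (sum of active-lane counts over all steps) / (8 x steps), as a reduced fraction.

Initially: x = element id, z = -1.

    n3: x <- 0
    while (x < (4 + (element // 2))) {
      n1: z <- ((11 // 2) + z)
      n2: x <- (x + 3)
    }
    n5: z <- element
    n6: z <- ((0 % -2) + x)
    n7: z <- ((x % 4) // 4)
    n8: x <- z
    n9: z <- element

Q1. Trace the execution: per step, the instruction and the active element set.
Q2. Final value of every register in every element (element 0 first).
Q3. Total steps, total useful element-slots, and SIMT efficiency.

step 0: x <- 0                       0xff
step 1: eval (x < (4 + (element // 2))) 0xff
step 2: z <- ((11 // 2) + z)         0xff
step 3: x <- (x + 3)                 0xff
step 4: eval (x < (4 + (element // 2))) 0xff
step 5: z <- ((11 // 2) + z)         0xff
step 6: x <- (x + 3)                 0xff
step 7: eval (x < (4 + (element // 2))) 0xff
step 8: z <- ((11 // 2) + z)         0xc0
step 9: x <- (x + 3)                 0xc0
step 10: eval (x < (4 + (element // 2))) 0xc0
step 11: z <- element                 0xff
step 12: z <- ((0 % -2) + x)          0xff
step 13: z <- ((x % 4) // 4)          0xff
step 14: x <- z                       0xff
step 15: z <- element                 0xff

Answer: 16 steps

x: 0,0,0,0,0,0,0,0
z: 0,1,2,3,4,5,6,7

steps = 16; useful = 110; efficiency = 110/128 = 55/64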